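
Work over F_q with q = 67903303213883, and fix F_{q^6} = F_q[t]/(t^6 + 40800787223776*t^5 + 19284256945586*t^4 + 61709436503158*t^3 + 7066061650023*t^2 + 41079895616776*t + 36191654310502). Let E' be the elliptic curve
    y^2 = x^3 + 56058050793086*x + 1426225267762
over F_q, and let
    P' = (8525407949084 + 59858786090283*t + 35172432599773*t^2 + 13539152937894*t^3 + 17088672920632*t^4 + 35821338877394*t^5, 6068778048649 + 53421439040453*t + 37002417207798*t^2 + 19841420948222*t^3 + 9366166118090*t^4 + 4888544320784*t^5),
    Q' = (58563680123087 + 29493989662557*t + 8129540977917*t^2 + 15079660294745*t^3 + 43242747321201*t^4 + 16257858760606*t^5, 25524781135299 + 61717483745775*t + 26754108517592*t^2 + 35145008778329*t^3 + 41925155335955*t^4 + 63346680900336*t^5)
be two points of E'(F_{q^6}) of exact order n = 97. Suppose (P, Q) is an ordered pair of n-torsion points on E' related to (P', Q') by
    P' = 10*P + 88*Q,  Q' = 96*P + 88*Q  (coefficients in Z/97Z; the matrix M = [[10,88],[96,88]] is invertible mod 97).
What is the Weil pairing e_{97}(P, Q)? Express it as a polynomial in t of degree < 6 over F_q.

12153396279916 + 20523135139514*t + 13829532132092*t^2 + 16228920588793*t^3 + 10889231649266*t^4 + 25985007511220*t^5

e_{97} is bilinear + alternating on E[97], so e_{97}(10*P + 88*Q, 96*P + 88*Q) = e_{97}(P,Q)^(10*88-88*96).
Hence e(P,Q) = e(P',Q')^{48} where 48 = 95^{-1} mod 97.
7-bit Miller (1100001) on E'/F_{67903303213883} with a'=56058050793086, b'=1426225267762: accumulate tangent/chord ratios at Q'+S and P'+S'.
Result: e(P',Q') = 38051042559272 + 17875902449522*t + 33683242008537*t^2 + 60237037316443*t^3 + 9408404468640*t^4 + 33730886102752*t^5.
Raise to 48: e(P,Q) = 12153396279916 + 20523135139514*t + 13829532132092*t^2 + 16228920588793*t^3 + 10889231649266*t^4 + 25985007511220*t^5 in mu_{97}.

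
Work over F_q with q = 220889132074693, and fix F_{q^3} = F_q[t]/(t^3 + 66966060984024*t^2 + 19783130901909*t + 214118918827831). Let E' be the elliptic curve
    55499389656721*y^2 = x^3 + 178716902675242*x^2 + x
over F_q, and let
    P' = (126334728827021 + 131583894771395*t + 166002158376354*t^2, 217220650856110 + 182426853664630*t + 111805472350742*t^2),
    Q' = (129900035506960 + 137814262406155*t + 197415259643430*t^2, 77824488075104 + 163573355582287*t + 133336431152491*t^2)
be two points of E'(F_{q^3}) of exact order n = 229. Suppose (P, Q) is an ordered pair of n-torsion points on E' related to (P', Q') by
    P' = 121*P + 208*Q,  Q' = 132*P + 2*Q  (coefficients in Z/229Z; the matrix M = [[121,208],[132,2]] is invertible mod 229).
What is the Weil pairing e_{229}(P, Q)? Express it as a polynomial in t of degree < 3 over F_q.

153225376486583 + 206681256881015*t + 110843935398491*t^2

The 229-Weil pairing on E[229] over F_{220889132074693} is alternating-bilinear: e_{229}(P',Q') = e_{229}(P,Q)^det(M).
121*2 - 208*132 = -27214; reduced mod 229: det = 37, inverse 130.
Montgomery->Weierstrass: x_W = 38430588106733*x+106049946289547, y_W=38430588106733*y on F_{220889132074693}; lands on y^2=x^3+207276342110386*x+157777017162639.
Run Miller on y^2=x^3+207276342110386*x+157777017162639 over F_{220889132074693}: ladder 11100101 (8 bits); e = f_P(D_Q)/f_Q(D_P).
f_P(D_Q)/f_Q(D_P) = 135952278133137 + 196338291249784*t + 171971801390195*t^2.
(135952278133137 + 196338291249784*t + 171971801390195*t^2)^{130} mod (220889132074693,f) = 153225376486583 + 206681256881015*t + 110843935398491*t^2.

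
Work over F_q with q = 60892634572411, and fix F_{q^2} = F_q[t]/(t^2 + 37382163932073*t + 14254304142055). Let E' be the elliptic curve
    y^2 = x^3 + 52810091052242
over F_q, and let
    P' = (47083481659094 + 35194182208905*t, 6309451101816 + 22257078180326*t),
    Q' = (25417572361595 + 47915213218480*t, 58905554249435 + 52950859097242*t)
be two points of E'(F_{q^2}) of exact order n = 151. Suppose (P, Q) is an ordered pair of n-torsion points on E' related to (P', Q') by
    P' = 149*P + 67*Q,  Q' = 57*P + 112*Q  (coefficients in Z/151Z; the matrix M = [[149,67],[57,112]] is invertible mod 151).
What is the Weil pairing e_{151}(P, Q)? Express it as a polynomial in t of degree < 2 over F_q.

e_{151} is bilinear + alternating on E[151], so e_{151}(149*P + 67*Q, 57*P + 112*Q) = e_{151}(P,Q)^(149*112-67*57).
Hence e(P,Q) = e(P',Q')^{40} where 40 = 34^{-1} mod 151.
Miller loop for e_{151} over F_{60892634572411^2}: bits of 151 = 10010111; 7 double steps + 4 add steps, l/v at each.
So e_{151}(P',Q') = 32482011632295 + 22613336472605*t.
Raise to 40: e(P,Q) = 29298797865554 + 56911043914012*t in mu_{151}.

29298797865554 + 56911043914012*t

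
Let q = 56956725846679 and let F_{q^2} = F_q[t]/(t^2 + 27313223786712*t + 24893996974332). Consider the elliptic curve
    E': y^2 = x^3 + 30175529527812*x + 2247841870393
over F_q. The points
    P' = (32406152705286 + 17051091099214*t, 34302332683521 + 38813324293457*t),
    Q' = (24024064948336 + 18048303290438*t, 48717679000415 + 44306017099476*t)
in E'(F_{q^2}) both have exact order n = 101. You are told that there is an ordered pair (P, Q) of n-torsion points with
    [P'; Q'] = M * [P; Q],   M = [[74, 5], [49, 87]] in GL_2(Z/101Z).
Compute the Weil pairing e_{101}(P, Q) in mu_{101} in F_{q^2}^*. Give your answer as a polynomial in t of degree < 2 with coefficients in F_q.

The 101-Weil pairing on E[101] over F_{56956725846679} is alternating-bilinear: e_{101}(P',Q') = e_{101}(P,Q)^det(M).
det M = 74*87 - 5*49 = 6193 = 32 (mod 101); 32^{-1} = 60 (mod 101).
Build f_{101,P'} and f_{101,Q'} via the 7-bit ladder of 101=1100101_2; evaluate at shifted divisors; quotient in F_{56956725846679^2}.
e_{101}(P',Q') = 19201016489865 + 23071362770633*t.
Finally e_{101}(P,Q) = 19761460725186 + 14736193445434*t.

19761460725186 + 14736193445434*t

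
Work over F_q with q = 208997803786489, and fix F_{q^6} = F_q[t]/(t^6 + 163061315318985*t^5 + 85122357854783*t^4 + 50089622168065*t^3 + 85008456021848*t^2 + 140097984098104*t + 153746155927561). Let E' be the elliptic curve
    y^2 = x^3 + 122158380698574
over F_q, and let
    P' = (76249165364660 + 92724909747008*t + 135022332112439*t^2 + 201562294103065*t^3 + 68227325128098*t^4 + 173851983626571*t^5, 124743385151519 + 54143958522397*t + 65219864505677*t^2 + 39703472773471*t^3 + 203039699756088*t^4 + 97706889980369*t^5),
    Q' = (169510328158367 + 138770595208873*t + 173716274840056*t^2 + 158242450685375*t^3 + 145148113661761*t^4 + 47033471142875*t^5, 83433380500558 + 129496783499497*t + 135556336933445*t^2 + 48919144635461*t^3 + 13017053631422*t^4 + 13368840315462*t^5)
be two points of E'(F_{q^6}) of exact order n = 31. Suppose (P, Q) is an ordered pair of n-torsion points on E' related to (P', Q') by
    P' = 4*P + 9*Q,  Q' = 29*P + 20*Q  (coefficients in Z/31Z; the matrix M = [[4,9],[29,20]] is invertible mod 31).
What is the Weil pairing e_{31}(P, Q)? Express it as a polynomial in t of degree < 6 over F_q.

9465444344250 + 72936278711594*t + 179736869108115*t^2 + 225866912903*t^3 + 112733111666626*t^4 + 7137899874813*t^5

Since e_{31}(P,P)=e_{31}(Q,Q)=1 and e_{31}(Q,P)=e_{31}(P,Q)^{-1}, expanding e_{31}(4*P + 9*Q,29*P + 20*Q) leaves e(P,Q)^det(M).
det(M) mod 31 = 5; its inverse in (Z/31)^* is 25 (check: 5*25 mod 31 = 1).
Miller loop for e_{31} over F_{208997803786489^6}: bits of 31 = 11111; 4 double steps + 4 add steps, l/v at each.
Result: e(P',Q') = 179615727282304 + 186140959710551*t + 143006644076133*t^2 + 153466985782017*t^3 + 191567769491929*t^4 + 162229319553107*t^5.
(179615727282304 + 186140959710551*t + 143006644076133*t^2 + 153466985782017*t^3 + 191567769491929*t^4 + 162229319553107*t^5)^{25} mod (208997803786489,f) = 9465444344250 + 72936278711594*t + 179736869108115*t^2 + 225866912903*t^3 + 112733111666626*t^4 + 7137899874813*t^5.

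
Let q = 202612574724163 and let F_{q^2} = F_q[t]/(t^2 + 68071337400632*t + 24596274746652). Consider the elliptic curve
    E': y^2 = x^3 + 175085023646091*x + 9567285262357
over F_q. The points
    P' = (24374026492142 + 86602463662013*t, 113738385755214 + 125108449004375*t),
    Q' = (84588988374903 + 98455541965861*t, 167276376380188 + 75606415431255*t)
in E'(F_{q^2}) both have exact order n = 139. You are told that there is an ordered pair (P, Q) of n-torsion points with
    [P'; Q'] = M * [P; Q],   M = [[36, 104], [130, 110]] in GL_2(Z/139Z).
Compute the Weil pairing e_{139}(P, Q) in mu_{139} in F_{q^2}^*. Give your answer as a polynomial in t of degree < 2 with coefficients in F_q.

e_{139}(aP+bQ,cP+dQ) = e_{139}(P,Q)^(ad-bc); with (a,b,c,d)=(36,104,130,110) this gives the det-139 law.
det M = 36*110 - 104*130 = -9560 = 31 (mod 139); 31^{-1} = 9 (mod 139).
Double-and-add over 10001011: 8-1 doublings, 4-1 additions; each step l_{T,T}/v_{2T} or l_{T,P'}/v at Q'+S for random S.
f_P(D_Q)/f_Q(D_P) = 176063896669254 + 56148396394456*t.
Hence e(P,Q) = 54641010131225 + 9727560518668*t in F_{202612574724163^2}^*.

54641010131225 + 9727560518668*t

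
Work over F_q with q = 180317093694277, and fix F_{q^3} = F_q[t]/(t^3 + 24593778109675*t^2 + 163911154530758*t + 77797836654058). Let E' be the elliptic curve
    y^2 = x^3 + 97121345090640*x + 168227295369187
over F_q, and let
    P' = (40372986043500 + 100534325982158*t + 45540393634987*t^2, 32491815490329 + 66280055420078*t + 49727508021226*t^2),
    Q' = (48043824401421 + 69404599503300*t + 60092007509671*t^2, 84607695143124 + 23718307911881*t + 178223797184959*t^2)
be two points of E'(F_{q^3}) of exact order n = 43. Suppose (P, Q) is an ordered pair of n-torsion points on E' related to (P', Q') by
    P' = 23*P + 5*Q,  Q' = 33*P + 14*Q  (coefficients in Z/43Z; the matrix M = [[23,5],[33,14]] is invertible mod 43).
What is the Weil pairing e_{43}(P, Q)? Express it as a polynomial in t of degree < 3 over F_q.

Under M = [[23,5],[33,14]] in GL_2(Z/43), e_{43}(P',Q') = e_{43}(P,Q)^(23*14-5*33 mod 43).
So e_{43}(P,Q) = e_{43}(P',Q')^{20}, since 28*20 = 1 mod 43.
Double-and-add over 101011: 6-1 doublings, 4-1 additions; each step l_{T,T}/v_{2T} or l_{T,P'}/v at Q'+S for random S.
Result: e(P',Q') = 101665154928932 + 12028797847890*t + 59128207090406*t^2.
Hence e(P,Q) = 98107254602969 + 112141552223689*t + 115492163583913*t^2 in F_{180317093694277^3}^*.

98107254602969 + 112141552223689*t + 115492163583913*t^2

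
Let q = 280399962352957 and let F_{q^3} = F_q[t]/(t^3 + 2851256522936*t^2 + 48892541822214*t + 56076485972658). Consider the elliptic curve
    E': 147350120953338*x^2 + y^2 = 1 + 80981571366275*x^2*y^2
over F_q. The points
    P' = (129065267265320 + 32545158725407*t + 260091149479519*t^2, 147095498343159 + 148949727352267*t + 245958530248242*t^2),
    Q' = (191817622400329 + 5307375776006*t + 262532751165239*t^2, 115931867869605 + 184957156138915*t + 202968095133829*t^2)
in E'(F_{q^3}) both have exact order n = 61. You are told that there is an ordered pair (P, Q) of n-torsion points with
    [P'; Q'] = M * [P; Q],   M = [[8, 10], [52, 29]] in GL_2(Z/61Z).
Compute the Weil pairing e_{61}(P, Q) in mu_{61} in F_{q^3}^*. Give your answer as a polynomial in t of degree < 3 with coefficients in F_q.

92029172334874 + 132029869029426*t + 271331590152093*t^2

e_{61}(aP+bQ,cP+dQ) = e_{61}(P,Q)^(ad-bc); with (a,b,c,d)=(8,10,52,29) this gives the det-61 law.
Hence e(P,Q) = e(P',Q')^{18} where 18 = 17^{-1} mod 61.
Edwards->Montgomery: u=(1+y)/(1-y), v=u/x -> 252995094254671v^2=u^3+24247975860777u^2+u; then x_W=86692127985005u+84788609112095: y^2=x^3+130927331200676*x+184509218732890.
Double-and-add over 111101: 6-1 doublings, 5-1 additions; each step l_{T,T}/v_{2T} or l_{T,P'}/v at Q'+S for random S.
e_{61}(P',Q') = 36992229762297 + 33928949874035*t + 4936958392541*t^2.
Raise to 18: e(P,Q) = 92029172334874 + 132029869029426*t + 271331590152093*t^2 in mu_{61}.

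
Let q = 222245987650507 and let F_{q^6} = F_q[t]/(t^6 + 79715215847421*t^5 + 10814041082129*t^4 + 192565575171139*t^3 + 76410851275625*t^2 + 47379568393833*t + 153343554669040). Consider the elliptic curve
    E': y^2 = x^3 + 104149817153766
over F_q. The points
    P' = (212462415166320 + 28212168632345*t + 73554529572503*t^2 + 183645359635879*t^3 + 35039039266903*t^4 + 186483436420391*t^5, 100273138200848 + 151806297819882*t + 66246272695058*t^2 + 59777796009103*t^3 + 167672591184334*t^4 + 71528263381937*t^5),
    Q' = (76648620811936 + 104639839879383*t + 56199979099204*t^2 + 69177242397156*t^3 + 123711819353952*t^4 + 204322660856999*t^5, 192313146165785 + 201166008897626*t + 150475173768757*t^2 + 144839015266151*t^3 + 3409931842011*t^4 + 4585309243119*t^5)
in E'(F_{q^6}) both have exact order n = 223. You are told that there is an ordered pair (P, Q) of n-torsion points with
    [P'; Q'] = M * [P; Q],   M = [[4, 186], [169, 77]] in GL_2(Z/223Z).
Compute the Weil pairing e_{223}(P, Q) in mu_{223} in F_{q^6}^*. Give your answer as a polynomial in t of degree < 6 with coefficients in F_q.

Alternating bilinearity on E[223] (values in mu_{223} in F_{222245987650507^6}) gives e(P',Q') = e(P,Q)^det(M).
Hence e(P,Q) = e(P',Q')^{121} where 121 = 94^{-1} mod 223.
n = 223 = (11011111)_2 (8 bits, wt 7); accumulate f_{223,P'}(Q'+S)/f_{223,P'}(S) along the 7-step ladder.
So e_{223}(P',Q') = 153748358934186 + 37873402915079*t + 84978315441474*t^2 + 178412002459844*t^3 + 91826024465013*t^4 + 49847498106851*t^5.
(153748358934186 + 37873402915079*t + 84978315441474*t^2 + 178412002459844*t^3 + 91826024465013*t^4 + 49847498106851*t^5)^{121} mod (222245987650507,f) = 26786653458322 + 40907725666651*t + 157203708381701*t^2 + 37879268169252*t^3 + 1434966354018*t^4 + 155005436974332*t^5.

26786653458322 + 40907725666651*t + 157203708381701*t^2 + 37879268169252*t^3 + 1434966354018*t^4 + 155005436974332*t^5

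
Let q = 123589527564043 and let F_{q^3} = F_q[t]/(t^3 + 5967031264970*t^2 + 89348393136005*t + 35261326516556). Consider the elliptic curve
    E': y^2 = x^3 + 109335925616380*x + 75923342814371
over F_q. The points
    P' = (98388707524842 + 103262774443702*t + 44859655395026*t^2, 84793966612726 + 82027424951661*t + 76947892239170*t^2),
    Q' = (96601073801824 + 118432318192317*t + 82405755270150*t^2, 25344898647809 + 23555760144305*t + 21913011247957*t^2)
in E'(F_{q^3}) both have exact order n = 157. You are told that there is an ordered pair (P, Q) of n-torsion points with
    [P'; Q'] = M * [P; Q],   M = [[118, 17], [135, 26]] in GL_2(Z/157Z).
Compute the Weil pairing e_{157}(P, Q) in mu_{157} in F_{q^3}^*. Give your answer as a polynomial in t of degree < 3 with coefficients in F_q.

Under M = [[118,17],[135,26]] in GL_2(Z/157), e_{157}(P',Q') = e_{157}(P,Q)^(118*26-17*135 mod 157).
det(M) mod 157 = 145; its inverse in (Z/157)^* is 13 (check: 145*13 mod 157 = 1).
Build f_{157,P'} and f_{157,Q'} via the 8-bit ladder of 157=10011101_2; evaluate at shifted divisors; quotient in F_{123589527564043^3}.
The quotient is 33216602870914 + 94221514579603*t + 13488712079552*t^2.
Hence e(P,Q) = 19438714807077 + 92343895728597*t + 37164070974954*t^2 in F_{123589527564043^3}^*.

19438714807077 + 92343895728597*t + 37164070974954*t^2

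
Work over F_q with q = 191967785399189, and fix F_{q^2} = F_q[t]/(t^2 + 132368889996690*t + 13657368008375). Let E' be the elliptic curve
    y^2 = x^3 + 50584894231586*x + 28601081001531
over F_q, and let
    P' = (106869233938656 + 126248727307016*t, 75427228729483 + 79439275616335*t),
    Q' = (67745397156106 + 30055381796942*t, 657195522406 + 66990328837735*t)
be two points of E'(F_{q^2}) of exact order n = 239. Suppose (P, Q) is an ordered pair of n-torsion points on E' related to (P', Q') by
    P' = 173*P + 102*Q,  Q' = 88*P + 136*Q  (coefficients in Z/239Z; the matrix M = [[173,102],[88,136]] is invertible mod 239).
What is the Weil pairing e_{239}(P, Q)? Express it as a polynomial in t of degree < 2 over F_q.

e_{239} is bilinear + alternating on E[239], so e_{239}(173*P + 102*Q, 88*P + 136*Q) = e_{239}(P,Q)^(173*136-102*88).
173*136 - 102*88 = 14552; reduced mod 239: det = 212, inverse 177.
n = 239 = (11101111)_2 (8 bits, wt 7); accumulate f_{239,P'}(Q'+S)/f_{239,P'}(S) along the 7-step ladder.
Miller gives e_{239}(P',Q') = 155188515584944 + 17339612512028*t in F_{191967785399189^2}.
Finally e_{239}(P,Q) = 131044073072226 + 165926763759160*t.

131044073072226 + 165926763759160*t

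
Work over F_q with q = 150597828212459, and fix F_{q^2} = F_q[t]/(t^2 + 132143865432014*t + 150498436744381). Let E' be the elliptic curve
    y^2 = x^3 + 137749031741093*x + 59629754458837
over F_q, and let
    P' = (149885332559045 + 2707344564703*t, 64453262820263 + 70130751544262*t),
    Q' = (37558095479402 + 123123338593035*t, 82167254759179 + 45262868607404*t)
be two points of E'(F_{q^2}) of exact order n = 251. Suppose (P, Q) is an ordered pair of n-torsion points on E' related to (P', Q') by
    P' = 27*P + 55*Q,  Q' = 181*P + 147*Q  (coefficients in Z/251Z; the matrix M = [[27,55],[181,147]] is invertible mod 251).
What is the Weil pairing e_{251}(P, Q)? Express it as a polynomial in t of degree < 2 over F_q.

e_{251}(aP+bQ,cP+dQ) = e_{251}(P,Q)^(ad-bc); with (a,b,c,d)=(27,55,181,147) this gives the det-251 law.
27*147 - 55*181 = -5986; reduced mod 251: det = 38, inverse 218.
Build f_{251,P'} and f_{251,Q'} via the 8-bit ladder of 251=11111011_2; evaluate at shifted divisors; quotient in F_{150597828212459^2}.
Miller gives e_{251}(P',Q') = 50407179504513 + 67567520585522*t in F_{150597828212459^2}.
(50407179504513 + 67567520585522*t)^{218} mod (150597828212459,f) = 66094392410680 + 142509126502032*t.

66094392410680 + 142509126502032*t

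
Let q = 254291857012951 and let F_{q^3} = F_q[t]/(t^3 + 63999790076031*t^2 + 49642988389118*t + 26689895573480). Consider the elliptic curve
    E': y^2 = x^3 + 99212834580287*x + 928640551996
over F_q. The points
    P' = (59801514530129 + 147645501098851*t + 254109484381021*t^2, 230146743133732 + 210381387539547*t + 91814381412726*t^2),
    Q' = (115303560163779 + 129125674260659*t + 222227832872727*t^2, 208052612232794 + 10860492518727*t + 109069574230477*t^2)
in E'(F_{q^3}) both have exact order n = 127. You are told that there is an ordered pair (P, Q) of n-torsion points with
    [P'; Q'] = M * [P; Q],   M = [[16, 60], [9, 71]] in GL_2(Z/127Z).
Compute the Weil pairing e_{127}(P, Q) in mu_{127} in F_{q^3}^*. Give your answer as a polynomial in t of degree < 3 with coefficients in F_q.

224251652001278 + 239232218797891*t + 106719968239012*t^2

Alternating bilinearity on E[127] (values in mu_{127} in F_{254291857012951^3}) gives e(P',Q') = e(P,Q)^det(M).
det(M) mod 127 = 88; its inverse in (Z/127)^* is 13 (check: 88*13 mod 127 = 1).
n = 127 = (1111111)_2 (7 bits, wt 7); accumulate f_{127,P'}(Q'+S)/f_{127,P'}(S) along the 6-step ladder.
Miller gives e_{127}(P',Q') = 104689025940938 + 181423810778689*t + 101072441651568*t^2 in F_{254291857012951^3}.
Raise to 13: e(P,Q) = 224251652001278 + 239232218797891*t + 106719968239012*t^2 in mu_{127}.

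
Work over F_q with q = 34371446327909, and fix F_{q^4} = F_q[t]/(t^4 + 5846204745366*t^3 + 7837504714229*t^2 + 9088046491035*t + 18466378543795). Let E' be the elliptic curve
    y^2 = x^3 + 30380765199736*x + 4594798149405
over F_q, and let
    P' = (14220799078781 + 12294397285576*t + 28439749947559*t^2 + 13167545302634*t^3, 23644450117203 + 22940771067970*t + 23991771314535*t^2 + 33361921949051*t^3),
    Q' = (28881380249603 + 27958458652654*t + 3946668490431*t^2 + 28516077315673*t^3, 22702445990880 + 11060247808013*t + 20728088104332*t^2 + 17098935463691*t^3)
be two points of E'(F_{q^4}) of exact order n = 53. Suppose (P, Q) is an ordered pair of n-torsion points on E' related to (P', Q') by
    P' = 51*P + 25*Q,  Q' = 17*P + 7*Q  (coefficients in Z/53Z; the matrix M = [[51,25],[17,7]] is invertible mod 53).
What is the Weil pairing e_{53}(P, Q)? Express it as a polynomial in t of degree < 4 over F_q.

e_{53}(aP+bQ,cP+dQ) = e_{53}(P,Q)^(ad-bc); with (a,b,c,d)=(51,25,17,7) this gives the det-53 law.
51*7 - 25*17 = -68; reduced mod 53: det = 38, inverse 7.
Build f_{53,P'} and f_{53,Q'} via the 6-bit ladder of 53=110101_2; evaluate at shifted divisors; quotient in F_{34371446327909^4}.
e_{53}(P',Q') = 28757841113785 + 18539038427799*t + 24504766651152*t^2 + 831735514282*t^3.
Hence e(P,Q) = 30415752995283 + 23213996277065*t + 3220682316235*t^2 + 13455914083846*t^3 in F_{34371446327909^4}^*.

30415752995283 + 23213996277065*t + 3220682316235*t^2 + 13455914083846*t^3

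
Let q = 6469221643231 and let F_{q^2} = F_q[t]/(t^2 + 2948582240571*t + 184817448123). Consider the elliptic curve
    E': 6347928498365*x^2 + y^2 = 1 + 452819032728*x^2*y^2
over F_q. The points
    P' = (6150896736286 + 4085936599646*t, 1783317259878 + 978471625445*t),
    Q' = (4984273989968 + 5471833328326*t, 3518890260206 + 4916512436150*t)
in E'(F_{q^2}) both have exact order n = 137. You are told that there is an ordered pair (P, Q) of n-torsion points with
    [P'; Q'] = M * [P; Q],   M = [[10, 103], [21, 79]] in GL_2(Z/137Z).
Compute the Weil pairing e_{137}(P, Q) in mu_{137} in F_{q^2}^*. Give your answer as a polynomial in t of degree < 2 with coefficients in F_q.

e_{137}(aP+bQ,cP+dQ) = e_{137}(P,Q)^(ad-bc); with (a,b,c,d)=(10,103,21,79) this gives the det-137 law.
So e_{137}(P,Q) = e_{137}(P',Q')^{91}, since 134*91 = 1 mod 137.
Map (x,y)_Ed via u=(1+y)/(1-y), v=(1+y)/((1-y)x) to Montgomery A=219777521308,B=3843225175496; then to (a',b')=(1312032166298,2825290910836).
8-bit Miller (10001001) on E'/F_{6469221643231} with a'=1312032166298, b'=2825290910836: accumulate tangent/chord ratios at Q'+S and P'+S'.
The quotient is 2768656113396 + 5538370867720*t.
Finally e_{137}(P,Q) = 5943479447098 + 6079412707646*t.

5943479447098 + 6079412707646*t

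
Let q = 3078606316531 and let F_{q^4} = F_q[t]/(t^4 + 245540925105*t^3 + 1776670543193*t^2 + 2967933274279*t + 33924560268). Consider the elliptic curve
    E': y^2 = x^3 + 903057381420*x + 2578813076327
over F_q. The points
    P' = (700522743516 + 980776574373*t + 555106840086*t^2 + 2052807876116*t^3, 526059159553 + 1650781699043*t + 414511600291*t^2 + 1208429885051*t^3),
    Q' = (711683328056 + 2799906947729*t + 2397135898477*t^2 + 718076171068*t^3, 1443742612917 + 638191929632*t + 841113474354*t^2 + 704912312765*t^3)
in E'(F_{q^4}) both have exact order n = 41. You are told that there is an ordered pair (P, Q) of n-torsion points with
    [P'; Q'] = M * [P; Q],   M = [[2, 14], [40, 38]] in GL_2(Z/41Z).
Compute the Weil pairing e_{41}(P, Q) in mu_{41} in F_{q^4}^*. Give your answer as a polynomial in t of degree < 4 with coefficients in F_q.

1469973842295 + 343686941147*t + 686170517792*t^2 + 1369569129492*t^3

Alternating bilinearity on E[41] (values in mu_{41} in F_{3078606316531^4}) gives e(P',Q') = e(P,Q)^det(M).
det M = 2*38 - 14*40 = -484 = 8 (mod 41); 8^{-1} = 36 (mod 41).
Double-and-add over 101001: 6-1 doublings, 3-1 additions; each step l_{T,T}/v_{2T} or l_{T,P'}/v at Q'+S for random S.
Miller gives e_{41}(P',Q') = 46806815866 + 867889808209*t + 506318158039*t^2 + 2612557281525*t^3 in F_{3078606316531^4}.
Finally e_{41}(P,Q) = 1469973842295 + 343686941147*t + 686170517792*t^2 + 1369569129492*t^3.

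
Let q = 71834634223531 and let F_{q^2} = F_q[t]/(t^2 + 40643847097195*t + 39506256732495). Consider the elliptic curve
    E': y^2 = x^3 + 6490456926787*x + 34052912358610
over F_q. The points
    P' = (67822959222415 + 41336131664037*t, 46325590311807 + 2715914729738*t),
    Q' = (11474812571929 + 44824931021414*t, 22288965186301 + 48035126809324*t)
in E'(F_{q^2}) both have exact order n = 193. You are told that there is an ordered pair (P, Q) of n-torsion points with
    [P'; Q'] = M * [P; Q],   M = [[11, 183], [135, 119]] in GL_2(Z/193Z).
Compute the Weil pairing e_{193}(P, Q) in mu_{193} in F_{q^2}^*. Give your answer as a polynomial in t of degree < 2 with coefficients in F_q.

2256720209119 + 16803210913309*t

Under M = [[11,183],[135,119]] in GL_2(Z/193), e_{193}(P',Q') = e_{193}(P,Q)^(11*119-183*135 mod 193).
Inverting 150 mod 193: 184. Thus e_{193}(P,Q) = e(P',Q')^{184}.
n = 193 = (11000001)_2 (8 bits, wt 3); accumulate f_{193,P'}(Q'+S)/f_{193,P'}(S) along the 7-step ladder.
Result: e(P',Q') = 13366132077853 + 54121865698510*t.
Thus e_{193}(P,Q) = 2256720209119 + 16803210913309*t.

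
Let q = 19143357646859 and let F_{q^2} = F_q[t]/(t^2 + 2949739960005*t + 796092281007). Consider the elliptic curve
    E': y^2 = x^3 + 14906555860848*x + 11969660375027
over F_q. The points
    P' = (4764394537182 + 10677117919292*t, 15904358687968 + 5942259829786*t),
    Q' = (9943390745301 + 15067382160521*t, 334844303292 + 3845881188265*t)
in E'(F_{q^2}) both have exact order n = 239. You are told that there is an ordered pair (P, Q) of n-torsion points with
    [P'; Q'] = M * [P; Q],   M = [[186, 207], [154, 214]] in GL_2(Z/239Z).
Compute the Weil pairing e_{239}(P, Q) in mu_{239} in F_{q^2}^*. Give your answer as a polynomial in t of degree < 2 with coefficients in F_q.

15636956823288 + 9603321304504*t

Under M = [[186,207],[154,214]] in GL_2(Z/239), e_{239}(P',Q') = e_{239}(P,Q)^(186*214-207*154 mod 239).
Inverting 39 mod 239: 190. Thus e_{239}(P,Q) = e(P',Q')^{190}.
Miller loop for e_{239} over F_{19143357646859^2}: bits of 239 = 11101111; 7 double steps + 6 add steps, l/v at each.
e_{239}(P',Q') = 14454392293312 + 16630782027878*t.
Hence e(P,Q) = 15636956823288 + 9603321304504*t in F_{19143357646859^2}^*.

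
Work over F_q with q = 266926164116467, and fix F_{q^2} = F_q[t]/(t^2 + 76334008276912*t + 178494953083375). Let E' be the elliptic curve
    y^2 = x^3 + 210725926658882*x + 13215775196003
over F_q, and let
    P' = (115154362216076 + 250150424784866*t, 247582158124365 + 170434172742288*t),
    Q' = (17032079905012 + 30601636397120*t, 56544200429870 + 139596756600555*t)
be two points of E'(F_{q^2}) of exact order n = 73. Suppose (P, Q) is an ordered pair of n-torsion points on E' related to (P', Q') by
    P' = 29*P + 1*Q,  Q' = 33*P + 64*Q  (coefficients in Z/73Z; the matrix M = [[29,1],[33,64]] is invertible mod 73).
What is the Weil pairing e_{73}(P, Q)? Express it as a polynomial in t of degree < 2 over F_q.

214850866656289 + 137688828844345*t

Under M = [[29,1],[33,64]] in GL_2(Z/73), e_{73}(P',Q') = e_{73}(P,Q)^(29*64-1*33 mod 73).
Inverting 71 mod 73: 36. Thus e_{73}(P,Q) = e(P',Q')^{36}.
Miller loop for e_{73} over F_{266926164116467^2}: bits of 73 = 1001001; 6 double steps + 2 add steps, l/v at each.
So e_{73}(P',Q') = 259487148391605 + 36760171294453*t.
Finally e_{73}(P,Q) = 214850866656289 + 137688828844345*t.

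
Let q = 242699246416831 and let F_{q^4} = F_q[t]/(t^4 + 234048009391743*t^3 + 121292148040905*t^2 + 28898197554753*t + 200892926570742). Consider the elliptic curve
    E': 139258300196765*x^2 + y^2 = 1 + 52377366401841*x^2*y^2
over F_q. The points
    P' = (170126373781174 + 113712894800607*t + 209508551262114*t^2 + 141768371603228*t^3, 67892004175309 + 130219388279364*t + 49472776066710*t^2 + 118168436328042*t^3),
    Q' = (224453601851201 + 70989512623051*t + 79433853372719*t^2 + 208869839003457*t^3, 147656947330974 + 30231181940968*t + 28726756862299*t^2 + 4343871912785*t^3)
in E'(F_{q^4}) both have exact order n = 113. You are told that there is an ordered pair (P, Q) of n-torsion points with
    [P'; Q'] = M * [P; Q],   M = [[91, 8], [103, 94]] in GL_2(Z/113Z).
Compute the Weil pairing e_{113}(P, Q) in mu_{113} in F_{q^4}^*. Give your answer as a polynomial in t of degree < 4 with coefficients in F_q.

93581787624076 + 171337766353716*t + 128854407099948*t^2 + 234539851300421*t^3

Under M = [[91,8],[103,94]] in GL_2(Z/113), e_{113}(P',Q') = e_{113}(P,Q)^(91*94-8*103 mod 113).
det(M) mod 113 = 46; its inverse in (Z/113)^* is 86 (check: 46*86 mod 113 = 1).
Edwards->Montgomery: u=(1+y)/(1-y), v=u/x -> 180869012848651v^2=u^3+124613982136029u^2+u; then x_W=21720233448731u+193738775377655: y^2=x^3+122259300893896*x+171427755053621.
Run Miller on y^2=x^3+122259300893896*x+171427755053621 over F_{242699246416831}: ladder 1110001 (7 bits); e = f_P(D_Q)/f_Q(D_P).
Result: e(P',Q') = 127460104498181 + 34980397846233*t + 139006845686875*t^2 + 46813616588357*t^3.
Thus e_{113}(P,Q) = 93581787624076 + 171337766353716*t + 128854407099948*t^2 + 234539851300421*t^3.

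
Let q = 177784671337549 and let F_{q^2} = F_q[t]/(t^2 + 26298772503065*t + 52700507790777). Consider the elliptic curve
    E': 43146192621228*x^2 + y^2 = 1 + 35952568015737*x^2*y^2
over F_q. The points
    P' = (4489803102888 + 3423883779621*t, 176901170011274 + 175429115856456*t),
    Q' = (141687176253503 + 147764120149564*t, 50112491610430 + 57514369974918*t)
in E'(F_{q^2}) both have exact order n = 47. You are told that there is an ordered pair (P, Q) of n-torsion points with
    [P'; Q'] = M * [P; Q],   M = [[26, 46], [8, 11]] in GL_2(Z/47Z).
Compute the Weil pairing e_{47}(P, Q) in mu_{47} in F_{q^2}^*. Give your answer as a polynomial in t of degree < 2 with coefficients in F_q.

177232568262019 + 75676958419798*t

e_{47}(aP+bQ,cP+dQ) = e_{47}(P,Q)^(ad-bc); with (a,b,c,d)=(26,46,8,11) this gives the det-47 law.
Inverting 12 mod 47: 4. Thus e_{47}(P,Q) = e(P',Q')^{4}.
Edwards a_E,d_E -> Montgomery A=114618886599019,B=130783081684727 -> Weierstrass 126113203266379,88254290609556 via alpha=102075462441602,beta=46244573985760.
Build f_{47,P'} and f_{47,Q'} via the 6-bit ladder of 47=101111_2; evaluate at shifted divisors; quotient in F_{177784671337549^2}.
f_P(D_Q)/f_Q(D_P) = 7271945362126 + 93501703557089*t.
Raise to 4: e(P,Q) = 177232568262019 + 75676958419798*t in mu_{47}.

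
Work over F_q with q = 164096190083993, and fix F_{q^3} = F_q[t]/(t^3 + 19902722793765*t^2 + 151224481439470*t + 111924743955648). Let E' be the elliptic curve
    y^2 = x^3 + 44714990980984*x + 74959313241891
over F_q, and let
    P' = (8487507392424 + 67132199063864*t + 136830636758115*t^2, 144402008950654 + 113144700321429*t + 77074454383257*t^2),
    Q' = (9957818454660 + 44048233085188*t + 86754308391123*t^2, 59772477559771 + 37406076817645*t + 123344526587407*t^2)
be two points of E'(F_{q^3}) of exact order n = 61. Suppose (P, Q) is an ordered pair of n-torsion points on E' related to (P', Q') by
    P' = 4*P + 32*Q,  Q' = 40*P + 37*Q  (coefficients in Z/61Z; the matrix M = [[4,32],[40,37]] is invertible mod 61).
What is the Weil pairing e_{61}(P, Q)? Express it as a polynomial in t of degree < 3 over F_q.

e_{61} is bilinear + alternating on E[61], so e_{61}(4*P + 32*Q, 40*P + 37*Q) = e_{61}(P,Q)^(4*37-32*40).
So e_{61}(P,Q) = e_{61}(P',Q')^{52}, since 27*52 = 1 mod 61.
n = 61 = (111101)_2 (6 bits, wt 5); accumulate f_{61,P'}(Q'+S)/f_{61,P'}(S) along the 5-step ladder.
e_{61}(P',Q') = 158106926463259 + 142308073428519*t + 104452198137891*t^2.
(158106926463259 + 142308073428519*t + 104452198137891*t^2)^{52} mod (164096190083993,f) = 55067905819634 + 53089653034197*t + 123819675030563*t^2.

55067905819634 + 53089653034197*t + 123819675030563*t^2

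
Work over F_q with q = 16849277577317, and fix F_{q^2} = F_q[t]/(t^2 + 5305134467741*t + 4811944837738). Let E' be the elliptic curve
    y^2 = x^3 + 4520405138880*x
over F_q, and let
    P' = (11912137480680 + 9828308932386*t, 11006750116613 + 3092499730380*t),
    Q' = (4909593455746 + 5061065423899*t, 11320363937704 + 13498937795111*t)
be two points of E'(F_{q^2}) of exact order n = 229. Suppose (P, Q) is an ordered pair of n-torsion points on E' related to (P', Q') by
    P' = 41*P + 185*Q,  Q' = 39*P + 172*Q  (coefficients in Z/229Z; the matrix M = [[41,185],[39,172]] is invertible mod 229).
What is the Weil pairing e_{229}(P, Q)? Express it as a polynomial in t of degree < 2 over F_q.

Alternating bilinearity on E[229] (values in mu_{229} in F_{16849277577317^2}) gives e(P',Q') = e(P,Q)^det(M).
det M = 41*172 - 185*39 = -163 = 66 (mod 229); 66^{-1} = 59 (mod 229).
Miller loop for e_{229} over F_{16849277577317^2}: bits of 229 = 11100101; 7 double steps + 4 add steps, l/v at each.
Result: e(P',Q') = 1669846025619 + 15056838088728*t.
Thus e_{229}(P,Q) = 2611861366698 + 9210178244609*t.

2611861366698 + 9210178244609*t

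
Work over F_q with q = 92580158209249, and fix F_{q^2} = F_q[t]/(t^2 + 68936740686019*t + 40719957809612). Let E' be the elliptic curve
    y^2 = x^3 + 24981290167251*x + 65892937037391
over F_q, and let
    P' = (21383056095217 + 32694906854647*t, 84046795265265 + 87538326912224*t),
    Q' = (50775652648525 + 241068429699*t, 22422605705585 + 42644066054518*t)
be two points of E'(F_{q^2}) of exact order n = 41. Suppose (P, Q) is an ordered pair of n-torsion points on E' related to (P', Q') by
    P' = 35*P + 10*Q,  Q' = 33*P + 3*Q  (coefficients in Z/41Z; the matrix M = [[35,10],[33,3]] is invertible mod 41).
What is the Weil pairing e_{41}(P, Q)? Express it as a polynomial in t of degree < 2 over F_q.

6242357785573 + 40204787380901*t

e_{41} is bilinear + alternating on E[41], so e_{41}(35*P + 10*Q, 33*P + 3*Q) = e_{41}(P,Q)^(35*3-10*33).
det(M) mod 41 = 21; its inverse in (Z/41)^* is 2 (check: 21*2 mod 41 = 1).
n = 41 = (101001)_2 (6 bits, wt 3); accumulate f_{41,P'}(Q'+S)/f_{41,P'}(S) along the 5-step ladder.
Result: e(P',Q') = 14837737899756 + 24285850703547*t.
Finally e_{41}(P,Q) = 6242357785573 + 40204787380901*t.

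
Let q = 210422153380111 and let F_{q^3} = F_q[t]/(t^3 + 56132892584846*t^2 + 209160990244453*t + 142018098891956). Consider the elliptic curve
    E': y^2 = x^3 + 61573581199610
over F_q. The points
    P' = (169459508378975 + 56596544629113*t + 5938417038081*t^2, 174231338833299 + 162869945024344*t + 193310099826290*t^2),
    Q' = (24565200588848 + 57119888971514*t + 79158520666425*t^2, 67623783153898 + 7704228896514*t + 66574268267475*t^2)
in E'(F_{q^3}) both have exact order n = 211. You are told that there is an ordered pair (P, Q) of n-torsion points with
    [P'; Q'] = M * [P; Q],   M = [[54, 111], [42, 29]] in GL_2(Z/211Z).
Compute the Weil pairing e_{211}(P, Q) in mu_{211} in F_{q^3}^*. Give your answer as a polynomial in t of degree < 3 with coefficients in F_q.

e_{211} is bilinear + alternating on E[211], so e_{211}(54*P + 111*Q, 42*P + 29*Q) = e_{211}(P,Q)^(54*29-111*42).
Inverting 69 mod 211: 52. Thus e_{211}(P,Q) = e(P',Q')^{52}.
Run Miller on y^2=x^3+61573581199610 over F_{210422153380111}: ladder 11010011 (8 bits); e = f_P(D_Q)/f_Q(D_P).
The quotient is 39592714108699 + 110421316678283*t + 10435571436357*t^2.
Thus e_{211}(P,Q) = 210408869439206 + 73436956743368*t + 128398370324306*t^2.

210408869439206 + 73436956743368*t + 128398370324306*t^2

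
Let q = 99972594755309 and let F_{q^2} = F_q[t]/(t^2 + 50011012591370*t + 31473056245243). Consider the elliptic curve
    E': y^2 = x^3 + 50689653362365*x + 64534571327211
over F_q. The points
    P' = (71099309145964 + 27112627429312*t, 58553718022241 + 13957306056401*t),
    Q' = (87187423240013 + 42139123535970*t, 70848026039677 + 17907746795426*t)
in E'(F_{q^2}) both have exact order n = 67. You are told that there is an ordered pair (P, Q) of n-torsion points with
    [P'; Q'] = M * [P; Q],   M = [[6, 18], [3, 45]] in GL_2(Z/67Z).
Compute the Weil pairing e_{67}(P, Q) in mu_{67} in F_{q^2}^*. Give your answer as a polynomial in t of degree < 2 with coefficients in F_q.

e_{67} is bilinear + alternating on E[67], so e_{67}(6*P + 18*Q, 3*P + 45*Q) = e_{67}(P,Q)^(6*45-18*3).
det(M) mod 67 = 15; its inverse in (Z/67)^* is 9 (check: 15*9 mod 67 = 1).
Double-and-add over 1000011: 7-1 doublings, 3-1 additions; each step l_{T,T}/v_{2T} or l_{T,P'}/v at Q'+S for random S.
The quotient is 11599790721411 + 52956623258254*t.
Thus e_{67}(P,Q) = 35703924263640 + 85793833202138*t.

35703924263640 + 85793833202138*t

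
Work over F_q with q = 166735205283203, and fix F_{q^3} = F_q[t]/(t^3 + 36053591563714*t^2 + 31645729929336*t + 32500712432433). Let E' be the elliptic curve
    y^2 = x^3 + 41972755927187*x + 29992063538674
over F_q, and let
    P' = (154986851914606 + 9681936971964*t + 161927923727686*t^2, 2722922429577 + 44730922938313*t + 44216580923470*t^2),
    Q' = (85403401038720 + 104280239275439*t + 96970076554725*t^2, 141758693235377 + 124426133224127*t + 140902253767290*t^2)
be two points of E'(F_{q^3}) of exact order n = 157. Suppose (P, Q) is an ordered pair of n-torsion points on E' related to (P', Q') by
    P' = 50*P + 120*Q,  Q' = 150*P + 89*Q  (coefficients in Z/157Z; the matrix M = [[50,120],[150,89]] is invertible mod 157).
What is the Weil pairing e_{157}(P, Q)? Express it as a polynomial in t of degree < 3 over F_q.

Alternating bilinearity on E[157] (values in mu_{157} in F_{166735205283203^3}) gives e(P',Q') = e(P,Q)^det(M).
det M = 50*89 - 120*150 = -13550 = 109 (mod 157); 109^{-1} = 121 (mod 157).
Run Miller on y^2=x^3+41972755927187*x+29992063538674 over F_{166735205283203}: ladder 10011101 (8 bits); e = f_P(D_Q)/f_Q(D_P).
Result: e(P',Q') = 60756662141714 + 94221581841192*t + 127539720438200*t^2.
Raise to 121: e(P,Q) = 106042583988782 + 17051678294047*t + 17700813815964*t^2 in mu_{157}.

106042583988782 + 17051678294047*t + 17700813815964*t^2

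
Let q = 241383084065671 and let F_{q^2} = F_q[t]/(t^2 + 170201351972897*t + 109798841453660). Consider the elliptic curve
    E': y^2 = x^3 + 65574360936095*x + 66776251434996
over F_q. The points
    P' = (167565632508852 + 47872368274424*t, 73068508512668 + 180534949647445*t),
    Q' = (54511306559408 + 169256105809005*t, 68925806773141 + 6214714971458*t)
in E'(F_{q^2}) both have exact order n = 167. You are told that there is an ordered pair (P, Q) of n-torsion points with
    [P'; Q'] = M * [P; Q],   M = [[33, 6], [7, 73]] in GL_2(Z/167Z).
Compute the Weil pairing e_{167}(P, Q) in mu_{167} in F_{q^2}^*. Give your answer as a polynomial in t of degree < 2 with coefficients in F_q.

Alternating bilinearity on E[167] (values in mu_{167} in F_{241383084065671^2}) gives e(P',Q') = e(P,Q)^det(M).
Hence e(P,Q) = e(P',Q')^{144} where 144 = 29^{-1} mod 167.
Run Miller on y^2=x^3+65574360936095*x+66776251434996 over F_{241383084065671}: ladder 10100111 (8 bits); e = f_P(D_Q)/f_Q(D_P).
Result: e(P',Q') = 160738885636792 + 203046981266080*t.
Finally e_{167}(P,Q) = 158245839524258 + 93158671139599*t.

158245839524258 + 93158671139599*t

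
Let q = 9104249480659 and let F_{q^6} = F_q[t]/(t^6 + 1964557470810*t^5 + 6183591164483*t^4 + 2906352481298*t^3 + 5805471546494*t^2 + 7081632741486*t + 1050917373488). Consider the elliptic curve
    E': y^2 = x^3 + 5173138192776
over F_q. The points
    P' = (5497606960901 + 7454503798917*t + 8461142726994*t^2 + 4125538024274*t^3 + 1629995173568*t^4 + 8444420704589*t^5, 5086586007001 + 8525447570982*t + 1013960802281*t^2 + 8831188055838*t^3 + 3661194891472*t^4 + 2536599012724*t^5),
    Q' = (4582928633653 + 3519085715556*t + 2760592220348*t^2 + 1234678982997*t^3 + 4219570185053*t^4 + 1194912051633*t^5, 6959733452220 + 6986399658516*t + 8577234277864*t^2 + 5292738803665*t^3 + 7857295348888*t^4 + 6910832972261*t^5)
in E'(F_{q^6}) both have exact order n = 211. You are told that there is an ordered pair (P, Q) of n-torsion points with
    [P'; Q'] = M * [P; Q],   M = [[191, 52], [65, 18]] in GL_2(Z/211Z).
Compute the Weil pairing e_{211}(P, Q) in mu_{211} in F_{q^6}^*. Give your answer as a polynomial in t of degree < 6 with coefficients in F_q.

4404401240850 + 4536033112966*t + 7027415322241*t^2 + 6862215563825*t^3 + 345546115537*t^4 + 5694628748873*t^5

Alternating bilinearity on E[211] (values in mu_{211} in F_{9104249480659^6}) gives e(P',Q') = e(P,Q)^det(M).
191*18 - 52*65 = 58; reduced mod 211: det = 58, inverse 171.
Run Miller on y^2=x^3+5173138192776 over F_{9104249480659}: ladder 11010011 (8 bits); e = f_P(D_Q)/f_Q(D_P).
e_{211}(P',Q') = 1794830051243 + 2247889431085*t + 5703902830965*t^2 + 3920298528466*t^3 + 3208208970206*t^4 + 7839364118830*t^5.
Finally e_{211}(P,Q) = 4404401240850 + 4536033112966*t + 7027415322241*t^2 + 6862215563825*t^3 + 345546115537*t^4 + 5694628748873*t^5.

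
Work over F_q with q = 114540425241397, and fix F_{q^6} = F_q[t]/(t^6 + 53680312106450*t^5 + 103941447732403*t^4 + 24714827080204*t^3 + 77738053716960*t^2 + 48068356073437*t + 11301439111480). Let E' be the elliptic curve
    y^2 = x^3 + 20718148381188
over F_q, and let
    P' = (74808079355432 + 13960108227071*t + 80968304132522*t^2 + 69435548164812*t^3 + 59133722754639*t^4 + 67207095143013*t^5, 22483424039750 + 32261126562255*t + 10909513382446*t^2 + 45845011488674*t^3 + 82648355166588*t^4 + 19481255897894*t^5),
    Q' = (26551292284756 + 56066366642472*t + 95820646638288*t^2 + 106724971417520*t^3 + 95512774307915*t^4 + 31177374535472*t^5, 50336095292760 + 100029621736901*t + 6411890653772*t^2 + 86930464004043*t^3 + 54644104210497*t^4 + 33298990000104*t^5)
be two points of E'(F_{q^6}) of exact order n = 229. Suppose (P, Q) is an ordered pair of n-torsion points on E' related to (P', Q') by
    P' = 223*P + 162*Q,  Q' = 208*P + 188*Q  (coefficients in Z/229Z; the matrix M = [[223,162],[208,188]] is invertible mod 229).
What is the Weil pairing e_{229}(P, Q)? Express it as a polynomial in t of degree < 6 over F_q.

3475016541721 + 113405279180822*t + 7417381808104*t^2 + 30661528274276*t^3 + 9335450501875*t^4 + 109633623764487*t^5

Under M = [[223,162],[208,188]] in GL_2(Z/229), e_{229}(P',Q') = e_{229}(P,Q)^(223*188-162*208 mod 229).
223*188 - 162*208 = 8228; reduced mod 229: det = 213, inverse 186.
n = 229 = (11100101)_2 (8 bits, wt 5); accumulate f_{229,P'}(Q'+S)/f_{229,P'}(S) along the 7-step ladder.
f_P(D_Q)/f_Q(D_P) = 29874343882413 + 105900934069788*t + 62838399422635*t^2 + 46672864339709*t^3 + 88431274503908*t^4 + 80856024322292*t^5.
Raise to 186: e(P,Q) = 3475016541721 + 113405279180822*t + 7417381808104*t^2 + 30661528274276*t^3 + 9335450501875*t^4 + 109633623764487*t^5 in mu_{229}.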